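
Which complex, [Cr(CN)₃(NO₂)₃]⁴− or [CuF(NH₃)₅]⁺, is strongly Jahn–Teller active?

[Cr(CN)₃(NO₂)₃]⁴−: Summing ligand charges against the −4 overall charge gives an oxidation state of +2 for chromium. Cr sits in group 6, so the d-electron count is 6 − 2 = 4. Cyanide and nitro (N-bound nitrite) are strong-field ligands (high in the spectrochemical series) for a first-row metal, so the complex is low-spin. The d⁴ configuration leaves the e_g set evenly filled (or empty) — no strong Jahn–Teller driving force.
[CuF(NH₃)₅]⁺: Summing ligand charges against the +1 overall charge gives an oxidation state of +2 for copper. Group 11 minus oxidation state 2 gives a d⁹ configuration. The t₂g⁶e_g³ configuration has an unevenly filled e_g set; the Jahn–Teller theorem predicts a tetragonal distortion (typically axial elongation) to lift the degeneracy.

[CuF(NH₃)₅]⁺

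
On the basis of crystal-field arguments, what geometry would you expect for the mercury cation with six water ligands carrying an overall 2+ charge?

Water is neutral; balancing the +2 overall charge requires Hg(II).
Hg sits in group 12, so the d-electron count is 12 − 2 = 10.
With 6 monodentate ligands the coordination number is 6.
Six donors around a single metal centre give an octahedral coordination sphere.

octahedral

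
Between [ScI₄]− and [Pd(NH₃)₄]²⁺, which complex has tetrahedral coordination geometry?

For [ScI₄]−: Ligand charges: each iodide is −1. With an overall charge of −1 the scandium centre must be in the +3 oxidation state. Group 3 minus oxidation state 3 gives a d⁰ configuration. A d⁰ ion has no crystal-field stabilisation preference between square planar and tetrahedral, so four ligands adopt the sterically favoured tetrahedral geometry. → tetrahedral.
For [Pd(NH₃)₄]²⁺: Summing ligand charges against the +2 overall charge gives an oxidation state of +2 for palladium. Group 10 minus oxidation state 2 gives a d⁸ configuration. A 4d d⁸ ion has a large crystal-field splitting; square planar leaves the high-energy d_{x²−y²} orbital empty and maximises CFSE. → square planar.

[ScI₄]−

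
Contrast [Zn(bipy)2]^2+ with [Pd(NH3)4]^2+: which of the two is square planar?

[Pd(NH3)4]^2+

For [Zn(bipy)2]^2+: Summing ligand charges against the +2 overall charge gives an oxidation state of +2 for zinc. Group 12 minus oxidation state 2 gives a d¹⁰ configuration. A d¹⁰ ion has no crystal-field stabilisation preference between square planar and tetrahedral, so four ligands adopt the sterically favoured tetrahedral geometry. → tetrahedral.
For [Pd(NH3)4]^2+: Ammonia is neutral; balancing the +2 overall charge requires Pd(II). Pd sits in group 10, so the d-electron count is 10 − 2 = 8. A 4d d⁸ ion has a large crystal-field splitting; square planar leaves the high-energy d_{x²−y²} orbital empty and maximises CFSE. → square planar.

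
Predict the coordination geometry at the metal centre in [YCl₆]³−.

Summing ligand charges against the −3 overall charge gives an oxidation state of +3 for yttrium.
Yttrium is a group-3 element; Y(III) is therefore d⁰.
With 6 monodentate ligands the coordination number is 6.
Six donors around a single metal centre give an octahedral coordination sphere.

octahedral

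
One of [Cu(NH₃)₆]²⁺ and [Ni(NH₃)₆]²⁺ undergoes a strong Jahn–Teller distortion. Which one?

[Cu(NH₃)₆]²⁺: Ligand charges: ammonia is neutral. With an overall charge of +2 the copper centre must be in the +2 oxidation state. Group 11 minus oxidation state 2 gives a d⁹ configuration. The t₂g⁶e_g³ configuration has an unevenly filled e_g set; the Jahn–Teller theorem predicts a tetragonal distortion (typically axial elongation) to lift the degeneracy.
[Ni(NH₃)₆]²⁺: Summing ligand charges against the +2 overall charge gives an oxidation state of +2 for nickel. Ni sits in group 10, so the d-electron count is 10 − 2 = 8. The d⁸ configuration leaves the e_g set evenly filled (or empty) — no strong Jahn–Teller driving force.

[Cu(NH₃)₆]²⁺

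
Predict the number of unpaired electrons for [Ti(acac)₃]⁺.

0

Each acetylacetonate is −1; balancing the +1 overall charge requires Ti(IV).
Ti sits in group 4, so the d-electron count is 4 − 4 = 0.
Counting donor atoms: 3×acetylacetonate (bidentate) → 6 donors. Coordination number = 6.
In an octahedral field the d⁰ configuration is t₂g⁰e_g⁰, giving 0 unpaired electrons.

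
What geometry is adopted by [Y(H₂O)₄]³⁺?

Water is neutral; balancing the +3 overall charge requires Y(III).
Group 3 minus oxidation state 3 gives a d⁰ configuration.
With 4 monodentate ligands the coordination number is 4.
A d⁰ ion has no crystal-field stabilisation preference between square planar and tetrahedral, so four ligands adopt the sterically favoured tetrahedral geometry.

tetrahedral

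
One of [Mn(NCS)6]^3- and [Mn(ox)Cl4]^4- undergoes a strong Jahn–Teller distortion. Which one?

[Mn(NCS)6]^3-

[Mn(NCS)6]^3-: Ligand charges: each isothiocyanate is −1. With an overall charge of −3 the manganese centre must be in the +3 oxidation state. Mn sits in group 7, so the d-electron count is 7 − 3 = 4. Isothiocyanate is a weak-field ligand for a first-row metal, so the complex is high-spin. The t₂g³e_g¹ (high-spin) configuration has an unevenly filled e_g set; the Jahn–Teller theorem predicts a tetragonal distortion (typically axial elongation) to lift the degeneracy.
[Mn(ox)Cl4]^4-: Each oxalate is −2; each chloride is −1; balancing the −4 overall charge requires Mn(II). Group 7 minus oxidation state 2 gives a d⁵ configuration. Chloride and oxalate are weak-field ligands for a first-row metal, so the complex is high-spin. The d⁵ configuration leaves the e_g set evenly filled (or empty) — no strong Jahn–Teller driving force.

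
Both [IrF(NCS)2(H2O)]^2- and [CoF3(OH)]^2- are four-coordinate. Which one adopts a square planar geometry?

For [IrF(NCS)2(H2O)]^2-: Ligand charges: each fluoride is −1; each isothiocyanate is −1; water is neutral. With an overall charge of −2 the iridium centre must be in the +1 oxidation state. Group 9 minus oxidation state 1 gives a d⁸ configuration. A 5d d⁸ ion has a large crystal-field splitting; square planar leaves the high-energy d_{x²−y²} orbital empty and maximises CFSE. → square planar.
For [CoF3(OH)]^2-: Summing ligand charges against the −2 overall charge gives an oxidation state of +2 for cobalt. Group 9 minus oxidation state 2 gives a d⁷ configuration. For a high-spin 3d d⁷ ion with weak-field ligands the small Δₜ gives little square-planar CFSE advantage, so four ligands adopt the sterically favoured tetrahedral geometry. → tetrahedral.

[IrF(NCS)2(H2O)]^2-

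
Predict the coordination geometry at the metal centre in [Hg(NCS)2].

linear

Summing ligand charges against the 0 overall charge gives an oxidation state of +2 for mercury.
Group 12 minus oxidation state 2 gives a d¹⁰ configuration.
With 2 monodentate ligands the coordination number is 2.
A d¹⁰ ion with only two ligands adopts a linear arrangement (sp hybridisation; no CFSE preference).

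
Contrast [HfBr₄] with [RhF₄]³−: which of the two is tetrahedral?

[HfBr₄]

For [HfBr₄]: Each bromide is −1; balancing the 0 overall charge requires Hf(IV). Group 4 minus oxidation state 4 gives a d⁰ configuration. A d⁰ ion has no crystal-field stabilisation preference between square planar and tetrahedral, so four ligands adopt the sterically favoured tetrahedral geometry. → tetrahedral.
For [RhF₄]³−: Summing ligand charges against the −3 overall charge gives an oxidation state of +1 for rhodium. Rh sits in group 9, so the d-electron count is 9 − 1 = 8. A 4d d⁸ ion has a large crystal-field splitting; square planar leaves the high-energy d_{x²−y²} orbital empty and maximises CFSE. → square planar.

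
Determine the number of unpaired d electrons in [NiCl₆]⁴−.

Ligand charges: each chloride is −1. With an overall charge of −4 the nickel centre must be in the +2 oxidation state.
Nickel is a group-10 element; Ni(II) is therefore d⁸.
In an octahedral field the d⁸ configuration is t₂g⁶e_g² (only one arrangement possible), giving 2 unpaired electrons.

2 unpaired electrons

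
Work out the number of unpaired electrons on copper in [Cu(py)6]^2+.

Pyridine is neutral; balancing the +2 overall charge requires Cu(II).
Cu sits in group 11, so the d-electron count is 11 − 2 = 9.
In an octahedral field the d⁹ configuration is t₂g⁶e_g³ (only one arrangement possible), giving 1 unpaired electron.

1 unpaired electron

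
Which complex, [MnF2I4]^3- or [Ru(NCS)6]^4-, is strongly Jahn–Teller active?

[MnF2I4]^3-: Summing ligand charges against the −3 overall charge gives an oxidation state of +3 for manganese. Group 7 minus oxidation state 3 gives a d⁴ configuration. Fluoride and iodide are weak-field ligands for a first-row metal, so the complex is high-spin. The t₂g³e_g¹ (high-spin) configuration has an unevenly filled e_g set; the Jahn–Teller theorem predicts a tetragonal distortion (typically axial elongation) to lift the degeneracy.
[Ru(NCS)6]^4-: Summing ligand charges against the −4 overall charge gives an oxidation state of +2 for ruthenium. Ruthenium is a group-8 element; Ru(II) is therefore d⁶. A 4d ion has a large Δₒ and is invariably low-spin. The d⁶ configuration leaves the e_g set evenly filled (or empty) — no strong Jahn–Teller driving force.

[MnF2I4]^3-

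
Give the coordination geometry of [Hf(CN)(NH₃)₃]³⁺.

tetrahedral

Each cyanide is −1; ammonia is neutral; balancing the +3 overall charge requires Hf(IV).
Hf sits in group 4, so the d-electron count is 4 − 4 = 0.
With 4 monodentate ligands the coordination number is 4.
A d⁰ ion has no crystal-field stabilisation preference between square planar and tetrahedral, so four ligands adopt the sterically favoured tetrahedral geometry.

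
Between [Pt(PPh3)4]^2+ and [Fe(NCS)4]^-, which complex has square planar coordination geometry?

[Pt(PPh3)4]^2+

For [Pt(PPh3)4]^2+: Triphenylphosphine is neutral; balancing the +2 overall charge requires Pt(II). Pt sits in group 10, so the d-electron count is 10 − 2 = 8. A 5d d⁸ ion has a large crystal-field splitting; square planar leaves the high-energy d_{x²−y²} orbital empty and maximises CFSE. → square planar.
For [Fe(NCS)4]^-: Summing ligand charges against the −1 overall charge gives an oxidation state of +3 for iron. Iron is a group-8 element; Fe(III) is therefore d⁵. A high-spin d⁵ ion has zero CFSE in either geometry, so four ligands adopt the sterically favoured tetrahedral geometry. → tetrahedral.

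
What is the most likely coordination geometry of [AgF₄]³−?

Summing ligand charges against the −3 overall charge gives an oxidation state of +1 for silver.
Group 11 minus oxidation state 1 gives a d¹⁰ configuration.
Coordination number: 4.
A d¹⁰ ion has no crystal-field stabilisation preference between square planar and tetrahedral, so four ligands adopt the sterically favoured tetrahedral geometry.

tetrahedral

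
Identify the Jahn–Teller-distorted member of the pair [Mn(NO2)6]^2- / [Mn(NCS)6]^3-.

[Mn(NCS)6]^3-

[Mn(NO2)6]^2-: Each nitro (N-bound nitrite) is −1; balancing the −2 overall charge requires Mn(IV). Manganese is a group-7 element; Mn(IV) is therefore d³. The d³ configuration leaves the e_g set evenly filled (or empty) — no strong Jahn–Teller driving force.
[Mn(NCS)6]^3-: Ligand charges: each isothiocyanate is −1. With an overall charge of −3 the manganese centre must be in the +3 oxidation state. Group 7 minus oxidation state 3 gives a d⁴ configuration. Isothiocyanate is a weak-field ligand for a first-row metal, so the complex is high-spin. The t₂g³e_g¹ (high-spin) configuration has an unevenly filled e_g set; the Jahn–Teller theorem predicts a tetragonal distortion (typically axial elongation) to lift the degeneracy.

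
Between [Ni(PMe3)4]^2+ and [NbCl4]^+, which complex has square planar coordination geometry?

[Ni(PMe3)4]^2+

For [Ni(PMe3)4]^2+: Trimethylphosphine is neutral; balancing the +2 overall charge requires Ni(II). Group 10 minus oxidation state 2 gives a d⁸ configuration. Trimethylphosphine is a strong-field ligand (high in the spectrochemical series). A 3d d⁸ ion with strong-field ligands gains enough CFSE to favour square planar over tetrahedral. → square planar.
For [NbCl4]^+: Ligand charges: each chloride is −1. With an overall charge of +1 the niobium centre must be in the +5 oxidation state. Group 5 minus oxidation state 5 gives a d⁰ configuration. A d⁰ ion has no crystal-field stabilisation preference between square planar and tetrahedral, so four ligands adopt the sterically favoured tetrahedral geometry. → tetrahedral.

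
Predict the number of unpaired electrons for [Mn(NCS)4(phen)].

3

Ligand charges: each isothiocyanate is −1; 1,10-phenanthroline is neutral. With an overall charge of 0 the manganese centre must be in the +4 oxidation state.
Mn sits in group 7, so the d-electron count is 7 − 4 = 3.
Counting donor atoms: 4×isothiocyanate (monodentate) → 4 donors; 1×1,10-phenanthroline (bidentate) → 2 donors. Coordination number = 6.
In an octahedral field the d³ configuration is t₂g³e_g⁰ (only one arrangement possible), giving 3 unpaired electrons.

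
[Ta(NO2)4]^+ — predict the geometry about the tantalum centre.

Ligand charges: each nitro (N-bound nitrite) is −1. With an overall charge of +1 the tantalum centre must be in the +5 oxidation state.
Ta sits in group 5, so the d-electron count is 5 − 5 = 0.
With 4 monodentate ligands the coordination number is 4.
A d⁰ ion has no crystal-field stabilisation preference between square planar and tetrahedral, so four ligands adopt the sterically favoured tetrahedral geometry.

tetrahedral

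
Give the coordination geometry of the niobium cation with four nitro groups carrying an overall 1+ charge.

Summing ligand charges against the +1 overall charge gives an oxidation state of +5 for niobium.
Nb sits in group 5, so the d-electron count is 5 − 5 = 0.
With 4 monodentate ligands the coordination number is 4.
A d⁰ ion has no crystal-field stabilisation preference between square planar and tetrahedral, so four ligands adopt the sterically favoured tetrahedral geometry.

tetrahedral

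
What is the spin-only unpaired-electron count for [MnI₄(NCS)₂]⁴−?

Ligand charges: each iodide is −1; each isothiocyanate is −1. With an overall charge of −4 the manganese centre must be in the +2 oxidation state.
Manganese is a group-7 element; Mn(II) is therefore d⁵.
The spin state decides the count: Iodide and isothiocyanate are weak-field ligands for a first-row metal, so the complex is high-spin.
An octahedral high-spin d⁵ ion is t₂g³e_g², giving 5 unpaired electrons.

5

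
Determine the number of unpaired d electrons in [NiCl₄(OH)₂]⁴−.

Each chloride is −1; each hydroxide is −1; balancing the −4 overall charge requires Ni(II).
Ni sits in group 10, so the d-electron count is 10 − 2 = 8.
In an octahedral field the d⁸ configuration is t₂g⁶e_g² (only one arrangement possible), giving 2 unpaired electrons.

2 unpaired electrons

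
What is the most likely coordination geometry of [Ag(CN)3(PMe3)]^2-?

tetrahedral

Ligand charges: each cyanide is −1; trimethylphosphine is neutral. With an overall charge of −2 the silver centre must be in the +1 oxidation state.
Ag sits in group 11, so the d-electron count is 11 − 1 = 10.
Coordination number: 4.
A d¹⁰ ion has no crystal-field stabilisation preference between square planar and tetrahedral, so four ligands adopt the sterically favoured tetrahedral geometry.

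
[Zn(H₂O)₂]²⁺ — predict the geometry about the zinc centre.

linear

Ligand charges: water is neutral. With an overall charge of +2 the zinc centre must be in the +2 oxidation state.
Group 12 minus oxidation state 2 gives a d¹⁰ configuration.
Coordination number: 2.
A d¹⁰ ion with only two ligands adopts a linear arrangement (sp hybridisation; no CFSE preference).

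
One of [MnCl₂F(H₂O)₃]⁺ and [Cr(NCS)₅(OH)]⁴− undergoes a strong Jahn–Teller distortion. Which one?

[Cr(NCS)₅(OH)]⁴−

[MnCl₂F(H₂O)₃]⁺: Ligand charges: each chloride is −1; each fluoride is −1; water is neutral. With an overall charge of +1 the manganese centre must be in the +4 oxidation state. Group 7 minus oxidation state 4 gives a d³ configuration. The d³ configuration leaves the e_g set evenly filled (or empty) — no strong Jahn–Teller driving force.
[Cr(NCS)₅(OH)]⁴−: Each isothiocyanate is −1; each hydroxide is −1; balancing the −4 overall charge requires Cr(II). Cr sits in group 6, so the d-electron count is 6 − 2 = 4. Hydroxide and isothiocyanate are weak-field ligands for a first-row metal, so the complex is high-spin. The t₂g³e_g¹ (high-spin) configuration has an unevenly filled e_g set; the Jahn–Teller theorem predicts a tetragonal distortion (typically axial elongation) to lift the degeneracy.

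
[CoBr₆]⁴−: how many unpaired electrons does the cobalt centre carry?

3

Ligand charges: each bromide is −1. With an overall charge of −4 the cobalt centre must be in the +2 oxidation state.
Group 9 minus oxidation state 2 gives a d⁷ configuration.
The spin state decides the count: Bromide is a weak-field ligand for a first-row metal, so the complex is high-spin.
An octahedral high-spin d⁷ ion is t₂g⁵e_g², giving 3 unpaired electrons.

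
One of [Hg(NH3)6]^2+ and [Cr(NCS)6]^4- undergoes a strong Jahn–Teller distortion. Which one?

[Cr(NCS)6]^4-

[Hg(NH3)6]^2+: Summing ligand charges against the +2 overall charge gives an oxidation state of +2 for mercury. Mercury is a group-12 element; Hg(II) is therefore d¹⁰. The d¹⁰ configuration leaves the e_g set evenly filled (or empty) — no strong Jahn–Teller driving force.
[Cr(NCS)6]^4-: Summing ligand charges against the −4 overall charge gives an oxidation state of +2 for chromium. Cr sits in group 6, so the d-electron count is 6 − 2 = 4. Isothiocyanate is a weak-field ligand for a first-row metal, so the complex is high-spin. The t₂g³e_g¹ (high-spin) configuration has an unevenly filled e_g set; the Jahn–Teller theorem predicts a tetragonal distortion (typically axial elongation) to lift the degeneracy.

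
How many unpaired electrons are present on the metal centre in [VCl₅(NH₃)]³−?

3

Each chloride is −1; ammonia is neutral; balancing the −3 overall charge requires V(II).
V sits in group 5, so the d-electron count is 5 − 2 = 3.
In an octahedral field the d³ configuration is t₂g³e_g⁰ (only one arrangement possible), giving 3 unpaired electrons.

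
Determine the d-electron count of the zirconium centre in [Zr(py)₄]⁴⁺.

Summing ligand charges against the +4 overall charge gives an oxidation state of +4 for zirconium.
Group 4 minus oxidation state 4 gives a d⁰ configuration.

d0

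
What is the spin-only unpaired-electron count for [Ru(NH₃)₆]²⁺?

0 unpaired electrons

Summing ligand charges against the +2 overall charge gives an oxidation state of +2 for ruthenium.
Group 8 minus oxidation state 2 gives a d⁶ configuration.
The spin state decides the count: a 4d ion has a large Δₒ and is invariably low-spin.
An octahedral low-spin d⁶ ion is t₂g⁶e_g⁰, giving 0 unpaired electrons.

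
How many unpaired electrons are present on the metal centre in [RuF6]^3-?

Summing ligand charges against the −3 overall charge gives an oxidation state of +3 for ruthenium.
Ruthenium is a group-8 element; Ru(III) is therefore d⁵.
The spin state decides the count: a 4d ion has a large Δₒ and is invariably low-spin.
An octahedral low-spin d⁵ ion is t₂g⁵e_g⁰, giving 1 unpaired electron.

1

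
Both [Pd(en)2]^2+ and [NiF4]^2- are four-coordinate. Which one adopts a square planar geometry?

[Pd(en)2]^2+

For [Pd(en)2]^2+: Ethylenediamine is neutral; balancing the +2 overall charge requires Pd(II). Pd sits in group 10, so the d-electron count is 10 − 2 = 8. A 4d d⁸ ion has a large crystal-field splitting; square planar leaves the high-energy d_{x²−y²} orbital empty and maximises CFSE. → square planar.
For [NiF4]^2-: Ligand charges: each fluoride is −1. With an overall charge of −2 the nickel centre must be in the +2 oxidation state. Group 10 minus oxidation state 2 gives a d⁸ configuration. Fluoride is a weak-field ligand. With weak-field ligands the CFSE gain from square planar is small, so a 3d d⁸ ion takes the sterically preferred tetrahedral geometry. → tetrahedral.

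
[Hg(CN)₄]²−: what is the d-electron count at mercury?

d10

Each cyanide is −1; balancing the −2 overall charge requires Hg(II).
Hg sits in group 12, so the d-electron count is 12 − 2 = 10.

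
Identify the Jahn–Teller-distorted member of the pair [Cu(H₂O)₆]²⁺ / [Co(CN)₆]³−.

[Cu(H₂O)₆]²⁺: Summing ligand charges against the +2 overall charge gives an oxidation state of +2 for copper. Copper is a group-11 element; Cu(II) is therefore d⁹. The t₂g⁶e_g³ configuration has an unevenly filled e_g set; the Jahn–Teller theorem predicts a tetragonal distortion (typically axial elongation) to lift the degeneracy.
[Co(CN)₆]³−: Each cyanide is −1; balancing the −3 overall charge requires Co(III). Cobalt is a group-9 element; Co(III) is therefore d⁶. Co(III) has an exceptionally large octahedral splitting and is low-spin with essentially every ligand except fluoride. The d⁶ configuration leaves the e_g set evenly filled (or empty) — no strong Jahn–Teller driving force.

[Cu(H₂O)₆]²⁺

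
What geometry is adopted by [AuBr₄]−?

Each bromide is −1; balancing the −1 overall charge requires Au(III).
Au sits in group 11, so the d-electron count is 11 − 3 = 8.
With 4 monodentate ligands the coordination number is 4.
A 5d d⁸ ion has a large crystal-field splitting; square planar leaves the high-energy d_{x²−y²} orbital empty and maximises CFSE.

square planar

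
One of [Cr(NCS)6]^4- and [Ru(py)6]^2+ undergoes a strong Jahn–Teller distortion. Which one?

[Cr(NCS)6]^4-

[Cr(NCS)6]^4-: Summing ligand charges against the −4 overall charge gives an oxidation state of +2 for chromium. Chromium is a group-6 element; Cr(II) is therefore d⁴. Isothiocyanate is a weak-field ligand for a first-row metal, so the complex is high-spin. The t₂g³e_g¹ (high-spin) configuration has an unevenly filled e_g set; the Jahn–Teller theorem predicts a tetragonal distortion (typically axial elongation) to lift the degeneracy.
[Ru(py)6]^2+: Pyridine is neutral; balancing the +2 overall charge requires Ru(II). Ru sits in group 8, so the d-electron count is 8 − 2 = 6. A 4d ion has a large Δₒ and is invariably low-spin. The d⁶ configuration leaves the e_g set evenly filled (or empty) — no strong Jahn–Teller driving force.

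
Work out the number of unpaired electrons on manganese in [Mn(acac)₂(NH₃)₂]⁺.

Each acetylacetonate is −1; ammonia is neutral; balancing the +1 overall charge requires Mn(III).
Mn sits in group 7, so the d-electron count is 7 − 3 = 4.
Counting donor atoms: 2×acetylacetonate (bidentate) → 4 donors; 2×ammonia (monodentate) → 2 donors. Coordination number = 6.
The spin state decides the count: Acetylacetonate is a weak-field ligand for a first-row metal, so the complex is high-spin.
An octahedral high-spin d⁴ ion is t₂g³e_g¹, giving 4 unpaired electrons.

4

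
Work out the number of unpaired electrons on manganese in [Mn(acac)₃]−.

5 unpaired electrons

Ligand charges: each acetylacetonate is −1. With an overall charge of −1 the manganese centre must be in the +2 oxidation state.
Manganese is a group-7 element; Mn(II) is therefore d⁵.
Counting donor atoms: 3×acetylacetonate (bidentate) → 6 donors. Coordination number = 6.
The spin state decides the count: Acetylacetonate is a weak-field ligand for a first-row metal, so the complex is high-spin.
An octahedral high-spin d⁵ ion is t₂g³e_g², giving 5 unpaired electrons.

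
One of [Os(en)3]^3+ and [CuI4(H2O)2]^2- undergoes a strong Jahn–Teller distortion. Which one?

[CuI4(H2O)2]^2-

[Os(en)3]^3+: Ethylenediamine is neutral; balancing the +3 overall charge requires Os(III). Group 8 minus oxidation state 3 gives a d⁵ configuration. A 5d ion has a large Δₒ and is invariably low-spin. The d⁵ configuration leaves the e_g set evenly filled (or empty) — no strong Jahn–Teller driving force.
[CuI4(H2O)2]^2-: Summing ligand charges against the −2 overall charge gives an oxidation state of +2 for copper. Group 11 minus oxidation state 2 gives a d⁹ configuration. The t₂g⁶e_g³ configuration has an unevenly filled e_g set; the Jahn–Teller theorem predicts a tetragonal distortion (typically axial elongation) to lift the degeneracy.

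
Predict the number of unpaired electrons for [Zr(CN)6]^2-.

0 unpaired electrons

Summing ligand charges against the −2 overall charge gives an oxidation state of +4 for zirconium.
Zr sits in group 4, so the d-electron count is 4 − 4 = 0.
In an octahedral field the d⁰ configuration is t₂g⁰e_g⁰, giving 0 unpaired electrons.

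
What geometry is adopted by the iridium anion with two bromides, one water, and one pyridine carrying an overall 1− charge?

Each bromide is −1; water is neutral; pyridine is neutral; balancing the −1 overall charge requires Ir(I).
Group 9 minus oxidation state 1 gives a d⁸ configuration.
Coordination number: 4.
A 5d d⁸ ion has a large crystal-field splitting; square planar leaves the high-energy d_{x²−y²} orbital empty and maximises CFSE.

square planar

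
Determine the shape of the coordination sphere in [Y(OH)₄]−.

Summing ligand charges against the −1 overall charge gives an oxidation state of +3 for yttrium.
Yttrium is a group-3 element; Y(III) is therefore d⁰.
With 4 monodentate ligands the coordination number is 4.
A d⁰ ion has no crystal-field stabilisation preference between square planar and tetrahedral, so four ligands adopt the sterically favoured tetrahedral geometry.

tetrahedral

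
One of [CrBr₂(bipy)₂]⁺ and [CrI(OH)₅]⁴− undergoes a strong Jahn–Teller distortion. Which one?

[CrBr₂(bipy)₂]⁺: Summing ligand charges against the +1 overall charge gives an oxidation state of +3 for chromium. Cr sits in group 6, so the d-electron count is 6 − 3 = 3. The d³ configuration leaves the e_g set evenly filled (or empty) — no strong Jahn–Teller driving force.
[CrI(OH)₅]⁴−: Summing ligand charges against the −4 overall charge gives an oxidation state of +2 for chromium. Group 6 minus oxidation state 2 gives a d⁴ configuration. Hydroxide and iodide are weak-field ligands for a first-row metal, so the complex is high-spin. The t₂g³e_g¹ (high-spin) configuration has an unevenly filled e_g set; the Jahn–Teller theorem predicts a tetragonal distortion (typically axial elongation) to lift the degeneracy.

[CrI(OH)₅]⁴−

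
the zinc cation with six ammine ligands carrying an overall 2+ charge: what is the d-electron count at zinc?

Ligand charges: ammonia is neutral. With an overall charge of +2 the zinc centre must be in the +2 oxidation state.
Zinc is a group-12 element; Zn(II) is therefore d¹⁰.

d10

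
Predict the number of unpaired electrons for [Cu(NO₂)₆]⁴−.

1

Ligand charges: each nitro (N-bound nitrite) is −1. With an overall charge of −4 the copper centre must be in the +2 oxidation state.
Cu sits in group 11, so the d-electron count is 11 − 2 = 9.
In an octahedral field the d⁹ configuration is t₂g⁶e_g³ (only one arrangement possible), giving 1 unpaired electron.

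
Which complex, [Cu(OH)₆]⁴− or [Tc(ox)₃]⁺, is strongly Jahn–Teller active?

[Cu(OH)₆]⁴−

[Cu(OH)₆]⁴−: Each hydroxide is −1; balancing the −4 overall charge requires Cu(II). Cu sits in group 11, so the d-electron count is 11 − 2 = 9. The t₂g⁶e_g³ configuration has an unevenly filled e_g set; the Jahn–Teller theorem predicts a tetragonal distortion (typically axial elongation) to lift the degeneracy.
[Tc(ox)₃]⁺: Ligand charges: each oxalate is −2. With an overall charge of +1 the technetium centre must be in the +7 oxidation state. Technetium is a group-7 element; Tc(VII) is therefore d⁰. The d⁰ configuration leaves the e_g set evenly filled (or empty) — no strong Jahn–Teller driving force.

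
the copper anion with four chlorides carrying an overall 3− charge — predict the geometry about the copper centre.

tetrahedral

Ligand charges: each chloride is −1. With an overall charge of −3 the copper centre must be in the +1 oxidation state.
Cu sits in group 11, so the d-electron count is 11 − 1 = 10.
With 4 monodentate ligands the coordination number is 4.
A d¹⁰ ion has no crystal-field stabilisation preference between square planar and tetrahedral, so four ligands adopt the sterically favoured tetrahedral geometry.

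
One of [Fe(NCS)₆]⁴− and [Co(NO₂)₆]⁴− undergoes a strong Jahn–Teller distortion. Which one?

[Fe(NCS)₆]⁴−: Ligand charges: each isothiocyanate is −1. With an overall charge of −4 the iron centre must be in the +2 oxidation state. Iron is a group-8 element; Fe(II) is therefore d⁶. Isothiocyanate is a weak-field ligand for a first-row metal, so the complex is high-spin. The d⁶ configuration leaves the e_g set evenly filled (or empty) — no strong Jahn–Teller driving force.
[Co(NO₂)₆]⁴−: Summing ligand charges against the −4 overall charge gives an oxidation state of +2 for cobalt. Cobalt is a group-9 element; Co(II) is therefore d⁷. Nitro (N-bound nitrite) is a strong-field ligand (high in the spectrochemical series) for a first-row metal, so the complex is low-spin. The t₂g⁶e_g¹ (low-spin) configuration has an unevenly filled e_g set; the Jahn–Teller theorem predicts a tetragonal distortion (typically axial elongation) to lift the degeneracy.

[Co(NO₂)₆]⁴−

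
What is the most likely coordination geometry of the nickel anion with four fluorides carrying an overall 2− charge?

Summing ligand charges against the −2 overall charge gives an oxidation state of +2 for nickel.
Group 10 minus oxidation state 2 gives a d⁸ configuration.
With 4 monodentate ligands the coordination number is 4.
Fluoride is a weak-field ligand.
With weak-field ligands the CFSE gain from square planar is small, so a 3d d⁸ ion takes the sterically preferred tetrahedral geometry.

tetrahedral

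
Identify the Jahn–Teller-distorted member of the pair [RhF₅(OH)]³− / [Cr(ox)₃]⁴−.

[Cr(ox)₃]⁴−

[RhF₅(OH)]³−: Summing ligand charges against the −3 overall charge gives an oxidation state of +3 for rhodium. Rh sits in group 9, so the d-electron count is 9 − 3 = 6. A 4d ion has a large Δₒ and is invariably low-spin. The d⁶ configuration leaves the e_g set evenly filled (or empty) — no strong Jahn–Teller driving force.
[Cr(ox)₃]⁴−: Summing ligand charges against the −4 overall charge gives an oxidation state of +2 for chromium. Cr sits in group 6, so the d-electron count is 6 − 2 = 4. Oxalate is a weak-field ligand for a first-row metal, so the complex is high-spin. The t₂g³e_g¹ (high-spin) configuration has an unevenly filled e_g set; the Jahn–Teller theorem predicts a tetragonal distortion (typically axial elongation) to lift the degeneracy.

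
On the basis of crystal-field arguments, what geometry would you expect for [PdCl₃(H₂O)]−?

Each chloride is −1; water is neutral; balancing the −1 overall charge requires Pd(II).
Group 10 minus oxidation state 2 gives a d⁸ configuration.
Coordination number: 4.
A 4d d⁸ ion has a large crystal-field splitting; square planar leaves the high-energy d_{x²−y²} orbital empty and maximises CFSE.

square planar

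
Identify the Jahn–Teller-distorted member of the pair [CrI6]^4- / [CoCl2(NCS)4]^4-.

[CrI6]^4-

[CrI6]^4-: Summing ligand charges against the −4 overall charge gives an oxidation state of +2 for chromium. Cr sits in group 6, so the d-electron count is 6 − 2 = 4. Iodide is a weak-field ligand for a first-row metal, so the complex is high-spin. The t₂g³e_g¹ (high-spin) configuration has an unevenly filled e_g set; the Jahn–Teller theorem predicts a tetragonal distortion (typically axial elongation) to lift the degeneracy.
[CoCl2(NCS)4]^4-: Ligand charges: each chloride is −1; each isothiocyanate is −1. With an overall charge of −4 the cobalt centre must be in the +2 oxidation state. Group 9 minus oxidation state 2 gives a d⁷ configuration. Chloride and isothiocyanate are weak-field ligands for a first-row metal, so the complex is high-spin. The d⁷ configuration leaves the e_g set evenly filled (or empty) — no strong Jahn–Teller driving force.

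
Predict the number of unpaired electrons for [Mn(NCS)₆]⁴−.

5 unpaired electrons

Each isothiocyanate is −1; balancing the −4 overall charge requires Mn(II).
Manganese is a group-7 element; Mn(II) is therefore d⁵.
The spin state decides the count: Isothiocyanate is a weak-field ligand for a first-row metal, so the complex is high-spin.
An octahedral high-spin d⁵ ion is t₂g³e_g², giving 5 unpaired electrons.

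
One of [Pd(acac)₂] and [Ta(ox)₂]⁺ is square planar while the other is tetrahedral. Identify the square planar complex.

For [Pd(acac)₂]: Each acetylacetonate is −1; balancing the 0 overall charge requires Pd(II). Pd sits in group 10, so the d-electron count is 10 − 2 = 8. A 4d d⁸ ion has a large crystal-field splitting; square planar leaves the high-energy d_{x²−y²} orbital empty and maximises CFSE. → square planar.
For [Ta(ox)₂]⁺: Ligand charges: each oxalate is −2. With an overall charge of +1 the tantalum centre must be in the +5 oxidation state. Tantalum is a group-5 element; Ta(V) is therefore d⁰. A d⁰ ion has no crystal-field stabilisation preference between square planar and tetrahedral, so four ligands adopt the sterically favoured tetrahedral geometry. → tetrahedral.

[Pd(acac)₂]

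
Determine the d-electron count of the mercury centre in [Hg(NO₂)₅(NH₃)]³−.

Ligand charges: each nitro (N-bound nitrite) is −1; ammonia is neutral. With an overall charge of −3 the mercury centre must be in the +2 oxidation state.
Group 12 minus oxidation state 2 gives a d¹⁰ configuration.

d10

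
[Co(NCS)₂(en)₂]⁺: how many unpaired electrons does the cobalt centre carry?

0 unpaired electrons

Ligand charges: each isothiocyanate is −1; ethylenediamine is neutral. With an overall charge of +1 the cobalt centre must be in the +3 oxidation state.
Group 9 minus oxidation state 3 gives a d⁶ configuration.
Counting donor atoms: 2×isothiocyanate (monodentate) → 2 donors; 2×ethylenediamine (bidentate) → 4 donors. Coordination number = 6.
The spin state decides the count: Co(III) has an exceptionally large octahedral splitting and is low-spin with essentially every ligand except fluoride.
An octahedral low-spin d⁶ ion is t₂g⁶e_g⁰, giving 0 unpaired electrons.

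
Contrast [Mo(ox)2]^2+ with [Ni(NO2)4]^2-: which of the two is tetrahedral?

For [Mo(ox)2]^2+: Each oxalate is −2; balancing the +2 overall charge requires Mo(VI). Group 6 minus oxidation state 6 gives a d⁰ configuration. A d⁰ ion has no crystal-field stabilisation preference between square planar and tetrahedral, so four ligands adopt the sterically favoured tetrahedral geometry. → tetrahedral.
For [Ni(NO2)4]^2-: Summing ligand charges against the −2 overall charge gives an oxidation state of +2 for nickel. Ni sits in group 10, so the d-electron count is 10 − 2 = 8. Nitro (N-bound nitrite) is a strong-field ligand (high in the spectrochemical series). A 3d d⁸ ion with strong-field ligands gains enough CFSE to favour square planar over tetrahedral. → square planar.

[Mo(ox)2]^2+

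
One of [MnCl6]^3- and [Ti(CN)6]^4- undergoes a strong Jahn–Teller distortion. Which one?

[MnCl6]^3-: Ligand charges: each chloride is −1. With an overall charge of −3 the manganese centre must be in the +3 oxidation state. Mn sits in group 7, so the d-electron count is 7 − 3 = 4. Chloride is a weak-field ligand for a first-row metal, so the complex is high-spin. The t₂g³e_g¹ (high-spin) configuration has an unevenly filled e_g set; the Jahn–Teller theorem predicts a tetragonal distortion (typically axial elongation) to lift the degeneracy.
[Ti(CN)6]^4-: Each cyanide is −1; balancing the −4 overall charge requires Ti(II). Ti sits in group 4, so the d-electron count is 4 − 2 = 2. The d² configuration leaves the e_g set evenly filled (or empty) — no strong Jahn–Teller driving force.

[MnCl6]^3-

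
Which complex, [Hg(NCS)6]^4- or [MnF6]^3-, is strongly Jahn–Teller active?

[Hg(NCS)6]^4-: Summing ligand charges against the −4 overall charge gives an oxidation state of +2 for mercury. Hg sits in group 12, so the d-electron count is 12 − 2 = 10. The d¹⁰ configuration leaves the e_g set evenly filled (or empty) — no strong Jahn–Teller driving force.
[MnF6]^3-: Summing ligand charges against the −3 overall charge gives an oxidation state of +3 for manganese. Mn sits in group 7, so the d-electron count is 7 − 3 = 4. Fluoride is a weak-field ligand for a first-row metal, so the complex is high-spin. The t₂g³e_g¹ (high-spin) configuration has an unevenly filled e_g set; the Jahn–Teller theorem predicts a tetragonal distortion (typically axial elongation) to lift the degeneracy.

[MnF6]^3-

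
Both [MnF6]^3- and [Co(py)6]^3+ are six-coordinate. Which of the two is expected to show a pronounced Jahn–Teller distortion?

[MnF6]^3-: Each fluoride is −1; balancing the −3 overall charge requires Mn(III). Group 7 minus oxidation state 3 gives a d⁴ configuration. Fluoride is a weak-field ligand for a first-row metal, so the complex is high-spin. The t₂g³e_g¹ (high-spin) configuration has an unevenly filled e_g set; the Jahn–Teller theorem predicts a tetragonal distortion (typically axial elongation) to lift the degeneracy.
[Co(py)6]^3+: Summing ligand charges against the +3 overall charge gives an oxidation state of +3 for cobalt. Group 9 minus oxidation state 3 gives a d⁶ configuration. Co(III) has an exceptionally large octahedral splitting and is low-spin with essentially every ligand except fluoride. The d⁶ configuration leaves the e_g set evenly filled (or empty) — no strong Jahn–Teller driving force.

[MnF6]^3-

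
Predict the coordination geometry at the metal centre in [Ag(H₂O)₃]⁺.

Ligand charges: water is neutral. With an overall charge of +1 the silver centre must be in the +1 oxidation state.
Group 11 minus oxidation state 1 gives a d¹⁰ configuration.
With 3 monodentate ligands the coordination number is 3.
Three ligands around a d¹⁰ centre minimise repulsion in a trigonal-planar arrangement.

trigonal planar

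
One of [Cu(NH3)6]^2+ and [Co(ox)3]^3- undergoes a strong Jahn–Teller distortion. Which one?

[Cu(NH3)6]^2+: Ammonia is neutral; balancing the +2 overall charge requires Cu(II). Copper is a group-11 element; Cu(II) is therefore d⁹. The t₂g⁶e_g³ configuration has an unevenly filled e_g set; the Jahn–Teller theorem predicts a tetragonal distortion (typically axial elongation) to lift the degeneracy.
[Co(ox)3]^3-: Summing ligand charges against the −3 overall charge gives an oxidation state of +3 for cobalt. Group 9 minus oxidation state 3 gives a d⁶ configuration. Co(III) has an exceptionally large octahedral splitting and is low-spin with essentially every ligand except fluoride. The d⁶ configuration leaves the e_g set evenly filled (or empty) — no strong Jahn–Teller driving force.

[Cu(NH3)6]^2+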